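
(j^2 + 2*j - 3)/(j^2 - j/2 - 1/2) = 2*(j + 3)/(2*j + 1)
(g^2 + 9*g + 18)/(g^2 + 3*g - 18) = (g + 3)/(g - 3)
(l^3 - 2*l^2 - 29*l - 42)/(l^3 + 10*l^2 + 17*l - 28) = (l^3 - 2*l^2 - 29*l - 42)/(l^3 + 10*l^2 + 17*l - 28)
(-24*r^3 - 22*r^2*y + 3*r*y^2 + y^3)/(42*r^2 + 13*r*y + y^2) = (-4*r^2 - 3*r*y + y^2)/(7*r + y)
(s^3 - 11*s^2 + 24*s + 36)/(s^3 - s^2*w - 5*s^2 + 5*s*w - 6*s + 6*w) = (s - 6)/(s - w)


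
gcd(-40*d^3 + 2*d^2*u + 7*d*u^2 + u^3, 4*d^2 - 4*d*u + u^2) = -2*d + u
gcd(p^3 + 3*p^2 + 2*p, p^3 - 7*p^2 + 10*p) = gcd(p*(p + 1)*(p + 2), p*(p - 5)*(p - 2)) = p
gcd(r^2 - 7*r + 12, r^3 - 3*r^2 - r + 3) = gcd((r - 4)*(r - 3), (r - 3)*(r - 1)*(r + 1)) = r - 3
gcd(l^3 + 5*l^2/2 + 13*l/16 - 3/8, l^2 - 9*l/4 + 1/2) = l - 1/4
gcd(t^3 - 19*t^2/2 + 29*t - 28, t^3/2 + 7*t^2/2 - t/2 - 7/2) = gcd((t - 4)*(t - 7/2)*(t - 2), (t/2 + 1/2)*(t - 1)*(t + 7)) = 1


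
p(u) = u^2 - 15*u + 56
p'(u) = 2*u - 15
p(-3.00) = 110.00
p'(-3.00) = -21.00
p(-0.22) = 59.35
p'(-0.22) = -15.44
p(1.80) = 32.24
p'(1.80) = -11.40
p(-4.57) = 145.43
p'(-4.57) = -24.14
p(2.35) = 26.27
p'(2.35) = -10.30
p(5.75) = 2.81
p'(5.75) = -3.50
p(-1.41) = 79.14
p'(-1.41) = -17.82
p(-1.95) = 89.05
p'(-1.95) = -18.90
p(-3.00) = 110.00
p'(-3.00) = -21.00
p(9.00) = 2.00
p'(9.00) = 3.00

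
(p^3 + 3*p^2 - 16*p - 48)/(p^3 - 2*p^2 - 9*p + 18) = (p^2 - 16)/(p^2 - 5*p + 6)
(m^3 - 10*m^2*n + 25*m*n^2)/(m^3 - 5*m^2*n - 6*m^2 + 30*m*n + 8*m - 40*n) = m*(m - 5*n)/(m^2 - 6*m + 8)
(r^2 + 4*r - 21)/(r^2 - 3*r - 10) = (-r^2 - 4*r + 21)/(-r^2 + 3*r + 10)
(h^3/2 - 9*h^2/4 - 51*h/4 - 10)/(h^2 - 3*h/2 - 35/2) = (-2*h^3 + 9*h^2 + 51*h + 40)/(2*(-2*h^2 + 3*h + 35))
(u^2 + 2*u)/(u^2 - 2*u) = (u + 2)/(u - 2)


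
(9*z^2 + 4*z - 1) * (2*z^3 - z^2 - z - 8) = 18*z^5 - z^4 - 15*z^3 - 75*z^2 - 31*z + 8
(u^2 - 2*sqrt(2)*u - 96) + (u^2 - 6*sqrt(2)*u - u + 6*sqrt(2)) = 2*u^2 - 8*sqrt(2)*u - u - 96 + 6*sqrt(2)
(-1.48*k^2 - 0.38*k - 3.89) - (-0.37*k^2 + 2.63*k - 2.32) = -1.11*k^2 - 3.01*k - 1.57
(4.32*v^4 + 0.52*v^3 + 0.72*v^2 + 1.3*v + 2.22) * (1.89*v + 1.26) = 8.1648*v^5 + 6.426*v^4 + 2.016*v^3 + 3.3642*v^2 + 5.8338*v + 2.7972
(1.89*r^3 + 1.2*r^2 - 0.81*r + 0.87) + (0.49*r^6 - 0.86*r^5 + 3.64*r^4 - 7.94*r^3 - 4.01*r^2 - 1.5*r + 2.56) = 0.49*r^6 - 0.86*r^5 + 3.64*r^4 - 6.05*r^3 - 2.81*r^2 - 2.31*r + 3.43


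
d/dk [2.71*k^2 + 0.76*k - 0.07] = 5.42*k + 0.76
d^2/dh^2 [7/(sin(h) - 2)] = 7*(-2*sin(h) + cos(h)^2 + 1)/(sin(h) - 2)^3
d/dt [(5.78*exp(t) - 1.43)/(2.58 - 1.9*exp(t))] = 12.1954*exp(t)/(1.9*exp(t) - 2.58)^2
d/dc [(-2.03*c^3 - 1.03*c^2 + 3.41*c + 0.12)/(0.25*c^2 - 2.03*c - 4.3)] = (-0.5075*c^4 + 8.2418*c^3 + 27.4254*c^2 + 8.798*c - 14.4194)/(0.0625*c^4 - 1.015*c^3 + 1.9709*c^2 + 17.458*c + 18.49)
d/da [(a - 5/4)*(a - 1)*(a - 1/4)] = 3*a^2 - 5*a + 29/16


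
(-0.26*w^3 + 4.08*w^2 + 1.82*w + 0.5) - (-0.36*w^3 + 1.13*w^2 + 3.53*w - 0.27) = 0.1*w^3 + 2.95*w^2 - 1.71*w + 0.77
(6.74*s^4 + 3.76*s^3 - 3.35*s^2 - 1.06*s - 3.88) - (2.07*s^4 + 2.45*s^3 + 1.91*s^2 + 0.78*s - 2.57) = 4.67*s^4 + 1.31*s^3 - 5.26*s^2 - 1.84*s - 1.31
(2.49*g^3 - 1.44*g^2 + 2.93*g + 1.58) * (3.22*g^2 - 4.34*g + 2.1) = 8.0178*g^5 - 15.4434*g^4 + 20.9132*g^3 - 10.6526*g^2 - 0.704199999999999*g + 3.318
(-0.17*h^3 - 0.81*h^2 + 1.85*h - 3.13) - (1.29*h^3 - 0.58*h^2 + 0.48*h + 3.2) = -1.46*h^3 - 0.23*h^2 + 1.37*h - 6.33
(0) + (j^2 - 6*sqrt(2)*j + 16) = j^2 - 6*sqrt(2)*j + 16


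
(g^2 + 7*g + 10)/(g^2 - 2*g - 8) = (g + 5)/(g - 4)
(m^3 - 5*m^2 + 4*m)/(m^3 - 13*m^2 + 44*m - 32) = m/(m - 8)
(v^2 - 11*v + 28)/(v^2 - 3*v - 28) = (v - 4)/(v + 4)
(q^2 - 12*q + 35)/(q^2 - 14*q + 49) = (q - 5)/(q - 7)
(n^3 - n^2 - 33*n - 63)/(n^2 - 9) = (n^2 - 4*n - 21)/(n - 3)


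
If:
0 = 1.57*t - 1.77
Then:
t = 1.13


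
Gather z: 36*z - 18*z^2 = -18*z^2 + 36*z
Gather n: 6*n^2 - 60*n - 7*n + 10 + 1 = 6*n^2 - 67*n + 11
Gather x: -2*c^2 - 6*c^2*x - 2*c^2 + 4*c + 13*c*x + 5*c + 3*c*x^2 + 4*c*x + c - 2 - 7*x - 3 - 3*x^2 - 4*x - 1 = -4*c^2 + 10*c + x^2*(3*c - 3) + x*(-6*c^2 + 17*c - 11) - 6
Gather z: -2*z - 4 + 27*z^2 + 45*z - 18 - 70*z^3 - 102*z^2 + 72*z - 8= -70*z^3 - 75*z^2 + 115*z - 30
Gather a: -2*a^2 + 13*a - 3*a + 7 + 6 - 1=-2*a^2 + 10*a + 12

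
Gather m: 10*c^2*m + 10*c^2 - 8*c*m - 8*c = 10*c^2 - 8*c + m*(10*c^2 - 8*c)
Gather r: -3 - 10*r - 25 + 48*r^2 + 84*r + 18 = 48*r^2 + 74*r - 10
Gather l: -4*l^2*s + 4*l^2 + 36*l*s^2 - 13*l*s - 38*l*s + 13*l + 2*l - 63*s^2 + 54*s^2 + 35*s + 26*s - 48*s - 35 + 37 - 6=l^2*(4 - 4*s) + l*(36*s^2 - 51*s + 15) - 9*s^2 + 13*s - 4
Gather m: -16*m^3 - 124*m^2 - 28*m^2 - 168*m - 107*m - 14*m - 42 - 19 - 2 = -16*m^3 - 152*m^2 - 289*m - 63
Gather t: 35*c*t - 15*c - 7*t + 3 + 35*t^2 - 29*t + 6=-15*c + 35*t^2 + t*(35*c - 36) + 9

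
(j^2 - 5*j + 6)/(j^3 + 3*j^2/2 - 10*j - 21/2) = 2*(j - 2)/(2*j^2 + 9*j + 7)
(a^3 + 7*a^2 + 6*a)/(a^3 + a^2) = (a + 6)/a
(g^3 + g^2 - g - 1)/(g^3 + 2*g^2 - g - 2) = (g + 1)/(g + 2)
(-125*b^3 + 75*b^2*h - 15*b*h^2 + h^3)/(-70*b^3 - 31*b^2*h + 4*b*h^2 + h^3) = (25*b^2 - 10*b*h + h^2)/(14*b^2 + 9*b*h + h^2)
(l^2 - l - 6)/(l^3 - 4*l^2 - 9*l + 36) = (l + 2)/(l^2 - l - 12)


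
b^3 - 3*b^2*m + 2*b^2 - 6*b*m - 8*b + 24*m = (b - 2)*(b + 4)*(b - 3*m)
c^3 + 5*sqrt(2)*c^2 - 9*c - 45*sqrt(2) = (c - 3)*(c + 3)*(c + 5*sqrt(2))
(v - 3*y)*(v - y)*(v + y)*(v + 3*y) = v^4 - 10*v^2*y^2 + 9*y^4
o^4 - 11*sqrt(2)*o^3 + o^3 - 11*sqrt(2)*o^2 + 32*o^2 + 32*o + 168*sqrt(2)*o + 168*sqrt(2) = (o + 1)*(o - 7*sqrt(2))*(o - 6*sqrt(2))*(o + 2*sqrt(2))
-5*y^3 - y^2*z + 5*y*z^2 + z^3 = (-y + z)*(y + z)*(5*y + z)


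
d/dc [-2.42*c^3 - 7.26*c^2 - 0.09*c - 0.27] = -7.26*c^2 - 14.52*c - 0.09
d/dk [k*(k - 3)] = 2*k - 3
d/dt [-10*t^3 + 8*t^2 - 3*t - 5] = -30*t^2 + 16*t - 3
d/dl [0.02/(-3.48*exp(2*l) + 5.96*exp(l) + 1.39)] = (0.1392*exp(l) - 0.1192)*exp(l)/(-3.48*exp(2*l) + 5.96*exp(l) + 1.39)^2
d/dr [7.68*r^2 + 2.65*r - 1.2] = 15.36*r + 2.65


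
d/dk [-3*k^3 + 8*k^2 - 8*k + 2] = -9*k^2 + 16*k - 8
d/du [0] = 0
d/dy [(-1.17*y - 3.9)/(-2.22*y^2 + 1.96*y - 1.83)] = (-2.5974*y^2 - 17.316*y + 9.7851)/(4.9284*y^4 - 8.7024*y^3 + 11.9668*y^2 - 7.1736*y + 3.3489)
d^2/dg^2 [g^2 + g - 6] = 2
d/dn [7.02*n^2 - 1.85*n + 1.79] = 14.04*n - 1.85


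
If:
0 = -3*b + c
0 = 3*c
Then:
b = 0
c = 0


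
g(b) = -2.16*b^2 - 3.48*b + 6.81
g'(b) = -4.32*b - 3.48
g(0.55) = 4.24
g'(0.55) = -5.86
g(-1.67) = 6.60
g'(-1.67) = 3.73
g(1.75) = -5.90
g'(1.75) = -11.04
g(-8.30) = -113.11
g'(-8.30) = 32.38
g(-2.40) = 2.72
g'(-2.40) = 6.89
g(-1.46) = 7.29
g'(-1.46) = 2.83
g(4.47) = -51.90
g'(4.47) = -22.79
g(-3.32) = -5.44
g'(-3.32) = 10.86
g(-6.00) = -50.07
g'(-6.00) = 22.44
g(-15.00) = -426.99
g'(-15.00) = 61.32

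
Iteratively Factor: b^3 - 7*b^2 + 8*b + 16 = (b - 4)*(b^2 - 3*b - 4) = (b - 4)*(b + 1)*(b - 4)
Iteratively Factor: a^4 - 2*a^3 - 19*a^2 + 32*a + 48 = (a + 4)*(a^3 - 6*a^2 + 5*a + 12) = (a + 1)*(a + 4)*(a^2 - 7*a + 12) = (a - 4)*(a + 1)*(a + 4)*(a - 3)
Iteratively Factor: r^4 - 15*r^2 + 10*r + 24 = (r + 4)*(r^3 - 4*r^2 + r + 6) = (r + 1)*(r + 4)*(r^2 - 5*r + 6) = (r - 2)*(r + 1)*(r + 4)*(r - 3)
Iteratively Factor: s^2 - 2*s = (s - 2)*(s)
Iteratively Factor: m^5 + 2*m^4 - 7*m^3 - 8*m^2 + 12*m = (m)*(m^4 + 2*m^3 - 7*m^2 - 8*m + 12) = m*(m - 2)*(m^3 + 4*m^2 + m - 6) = m*(m - 2)*(m + 3)*(m^2 + m - 2) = m*(m - 2)*(m - 1)*(m + 3)*(m + 2)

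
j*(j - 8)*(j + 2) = j^3 - 6*j^2 - 16*j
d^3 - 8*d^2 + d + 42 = (d - 7)*(d - 3)*(d + 2)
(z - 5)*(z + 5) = z^2 - 25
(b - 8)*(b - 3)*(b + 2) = b^3 - 9*b^2 + 2*b + 48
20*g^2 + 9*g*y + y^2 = (4*g + y)*(5*g + y)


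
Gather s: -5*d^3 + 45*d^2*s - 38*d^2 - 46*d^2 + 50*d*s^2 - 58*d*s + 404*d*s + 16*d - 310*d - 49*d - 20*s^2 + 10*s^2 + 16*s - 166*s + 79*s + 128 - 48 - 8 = -5*d^3 - 84*d^2 - 343*d + s^2*(50*d - 10) + s*(45*d^2 + 346*d - 71) + 72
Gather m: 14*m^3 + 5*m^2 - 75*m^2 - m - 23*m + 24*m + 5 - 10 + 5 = 14*m^3 - 70*m^2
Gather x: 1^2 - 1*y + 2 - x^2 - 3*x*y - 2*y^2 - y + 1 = -x^2 - 3*x*y - 2*y^2 - 2*y + 4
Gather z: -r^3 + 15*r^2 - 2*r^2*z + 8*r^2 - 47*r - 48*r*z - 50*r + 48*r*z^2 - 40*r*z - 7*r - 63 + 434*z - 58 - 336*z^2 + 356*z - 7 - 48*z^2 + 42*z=-r^3 + 23*r^2 - 104*r + z^2*(48*r - 384) + z*(-2*r^2 - 88*r + 832) - 128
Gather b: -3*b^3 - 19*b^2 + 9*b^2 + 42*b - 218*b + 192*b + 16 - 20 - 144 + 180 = -3*b^3 - 10*b^2 + 16*b + 32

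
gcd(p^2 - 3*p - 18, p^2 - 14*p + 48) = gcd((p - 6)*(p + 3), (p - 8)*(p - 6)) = p - 6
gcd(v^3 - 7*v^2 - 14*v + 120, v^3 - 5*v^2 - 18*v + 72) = v^2 - 2*v - 24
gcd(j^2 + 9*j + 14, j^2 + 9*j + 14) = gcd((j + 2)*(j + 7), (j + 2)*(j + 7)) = j^2 + 9*j + 14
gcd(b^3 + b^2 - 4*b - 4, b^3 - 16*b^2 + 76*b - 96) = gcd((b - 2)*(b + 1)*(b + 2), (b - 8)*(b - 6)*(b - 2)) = b - 2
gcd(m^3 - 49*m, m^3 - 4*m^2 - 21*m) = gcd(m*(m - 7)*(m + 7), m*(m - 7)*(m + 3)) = m^2 - 7*m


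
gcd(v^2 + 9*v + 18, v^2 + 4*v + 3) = v + 3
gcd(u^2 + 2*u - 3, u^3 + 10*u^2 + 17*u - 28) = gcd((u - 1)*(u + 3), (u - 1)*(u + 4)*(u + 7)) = u - 1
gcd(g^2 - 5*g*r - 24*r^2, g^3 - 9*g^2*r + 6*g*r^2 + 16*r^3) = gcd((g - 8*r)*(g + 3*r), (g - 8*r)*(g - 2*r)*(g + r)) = -g + 8*r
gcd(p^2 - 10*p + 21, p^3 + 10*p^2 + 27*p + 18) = 1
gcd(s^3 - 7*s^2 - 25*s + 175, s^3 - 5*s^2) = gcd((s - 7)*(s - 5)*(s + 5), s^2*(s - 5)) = s - 5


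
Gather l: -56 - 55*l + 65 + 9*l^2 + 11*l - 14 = 9*l^2 - 44*l - 5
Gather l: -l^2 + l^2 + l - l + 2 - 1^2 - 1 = 0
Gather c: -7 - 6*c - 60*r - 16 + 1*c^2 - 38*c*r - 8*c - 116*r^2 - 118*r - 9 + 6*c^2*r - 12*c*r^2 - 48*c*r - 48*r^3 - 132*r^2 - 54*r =c^2*(6*r + 1) + c*(-12*r^2 - 86*r - 14) - 48*r^3 - 248*r^2 - 232*r - 32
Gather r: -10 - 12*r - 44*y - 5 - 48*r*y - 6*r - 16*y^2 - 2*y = r*(-48*y - 18) - 16*y^2 - 46*y - 15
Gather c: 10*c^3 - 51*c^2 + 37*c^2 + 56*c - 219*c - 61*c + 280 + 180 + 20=10*c^3 - 14*c^2 - 224*c + 480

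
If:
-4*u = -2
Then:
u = 1/2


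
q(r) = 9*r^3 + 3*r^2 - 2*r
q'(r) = 27*r^2 + 6*r - 2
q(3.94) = 589.16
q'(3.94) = 440.78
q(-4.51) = -755.56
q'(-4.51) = 520.12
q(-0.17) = 0.38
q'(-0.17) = -2.24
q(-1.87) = -44.62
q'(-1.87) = 81.20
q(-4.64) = -825.21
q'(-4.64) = 551.46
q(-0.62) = 0.25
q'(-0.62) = 4.66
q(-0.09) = 0.20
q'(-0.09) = -2.32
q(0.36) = 0.09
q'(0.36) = 3.66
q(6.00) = 2040.00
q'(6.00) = 1006.00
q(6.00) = 2040.00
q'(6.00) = 1006.00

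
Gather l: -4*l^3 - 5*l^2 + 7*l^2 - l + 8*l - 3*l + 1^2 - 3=-4*l^3 + 2*l^2 + 4*l - 2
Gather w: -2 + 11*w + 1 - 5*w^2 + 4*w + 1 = -5*w^2 + 15*w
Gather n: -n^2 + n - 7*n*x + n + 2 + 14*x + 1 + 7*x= -n^2 + n*(2 - 7*x) + 21*x + 3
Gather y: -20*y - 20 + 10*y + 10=-10*y - 10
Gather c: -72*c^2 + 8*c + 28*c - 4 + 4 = -72*c^2 + 36*c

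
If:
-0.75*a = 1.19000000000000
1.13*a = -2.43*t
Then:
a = -1.59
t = 0.74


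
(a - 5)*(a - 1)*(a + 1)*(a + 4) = a^4 - a^3 - 21*a^2 + a + 20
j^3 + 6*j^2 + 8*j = j*(j + 2)*(j + 4)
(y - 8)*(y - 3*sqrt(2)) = y^2 - 8*y - 3*sqrt(2)*y + 24*sqrt(2)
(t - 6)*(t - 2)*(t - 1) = t^3 - 9*t^2 + 20*t - 12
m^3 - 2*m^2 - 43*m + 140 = (m - 5)*(m - 4)*(m + 7)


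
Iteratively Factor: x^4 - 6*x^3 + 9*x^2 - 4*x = (x - 1)*(x^3 - 5*x^2 + 4*x) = (x - 1)^2*(x^2 - 4*x) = x*(x - 1)^2*(x - 4)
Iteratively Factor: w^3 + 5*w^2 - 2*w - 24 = (w + 3)*(w^2 + 2*w - 8) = (w - 2)*(w + 3)*(w + 4)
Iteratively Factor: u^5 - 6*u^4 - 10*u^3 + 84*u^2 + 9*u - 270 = (u - 3)*(u^4 - 3*u^3 - 19*u^2 + 27*u + 90) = (u - 3)*(u + 2)*(u^3 - 5*u^2 - 9*u + 45) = (u - 3)*(u + 2)*(u + 3)*(u^2 - 8*u + 15) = (u - 3)^2*(u + 2)*(u + 3)*(u - 5)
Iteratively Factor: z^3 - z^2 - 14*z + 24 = (z - 2)*(z^2 + z - 12) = (z - 2)*(z + 4)*(z - 3)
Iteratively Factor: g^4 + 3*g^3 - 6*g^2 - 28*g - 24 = (g + 2)*(g^3 + g^2 - 8*g - 12) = (g - 3)*(g + 2)*(g^2 + 4*g + 4) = (g - 3)*(g + 2)^2*(g + 2)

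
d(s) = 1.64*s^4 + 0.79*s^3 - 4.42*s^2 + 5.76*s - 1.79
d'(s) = 6.56*s^3 + 2.37*s^2 - 8.84*s + 5.76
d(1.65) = 11.39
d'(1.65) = 27.09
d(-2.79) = 29.95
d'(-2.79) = -93.60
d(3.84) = 356.47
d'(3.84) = 378.21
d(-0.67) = -7.54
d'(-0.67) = 10.77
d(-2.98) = 50.22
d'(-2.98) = -120.45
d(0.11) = -1.21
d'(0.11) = 4.83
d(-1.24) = -13.36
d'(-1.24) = 7.86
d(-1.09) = -12.03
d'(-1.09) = 9.72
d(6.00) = 2169.73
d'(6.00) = 1455.00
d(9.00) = 11027.98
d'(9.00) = 4900.41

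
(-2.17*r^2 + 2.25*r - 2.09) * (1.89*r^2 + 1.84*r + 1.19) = -4.1013*r^4 + 0.2597*r^3 - 2.3924*r^2 - 1.1681*r - 2.4871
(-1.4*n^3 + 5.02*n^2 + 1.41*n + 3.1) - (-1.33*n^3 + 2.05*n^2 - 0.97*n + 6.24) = -0.0699999999999998*n^3 + 2.97*n^2 + 2.38*n - 3.14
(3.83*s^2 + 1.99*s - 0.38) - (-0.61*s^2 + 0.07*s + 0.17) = 4.44*s^2 + 1.92*s - 0.55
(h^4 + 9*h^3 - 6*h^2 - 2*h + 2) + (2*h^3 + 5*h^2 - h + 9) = h^4 + 11*h^3 - h^2 - 3*h + 11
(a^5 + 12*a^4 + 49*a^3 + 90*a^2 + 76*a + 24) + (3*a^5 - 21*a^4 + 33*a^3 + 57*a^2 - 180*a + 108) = 4*a^5 - 9*a^4 + 82*a^3 + 147*a^2 - 104*a + 132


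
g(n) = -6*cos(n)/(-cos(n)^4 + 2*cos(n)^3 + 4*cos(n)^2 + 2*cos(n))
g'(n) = -6*(-4*sin(n)*cos(n)^3 + 6*sin(n)*cos(n)^2 + 8*sin(n)*cos(n) + 2*sin(n))*cos(n)/(-cos(n)^4 + 2*cos(n)^3 + 4*cos(n)^2 + 2*cos(n))^2 + 6*sin(n)/(-cos(n)^4 + 2*cos(n)^3 + 4*cos(n)^2 + 2*cos(n))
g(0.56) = -0.97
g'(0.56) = -0.43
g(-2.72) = -7.74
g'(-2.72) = -8.78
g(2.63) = -8.62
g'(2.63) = 10.73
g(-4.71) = -3.01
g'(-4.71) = -6.04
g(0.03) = -0.86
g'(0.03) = -0.02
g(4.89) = -2.17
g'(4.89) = 3.57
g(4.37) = -6.52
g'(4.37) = 15.47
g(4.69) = -3.14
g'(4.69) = 6.42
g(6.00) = -0.88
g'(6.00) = 0.18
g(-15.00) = -10.83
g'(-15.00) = -9.79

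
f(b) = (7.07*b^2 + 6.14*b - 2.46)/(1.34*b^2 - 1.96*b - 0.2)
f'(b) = (1.96 - 2.68*b)*(7.07*b^2 + 6.14*b - 2.46)/(1.34*b^2 - 1.96*b - 0.2)^2 + (14.14*b + 6.14)/(1.34*b^2 - 1.96*b - 0.2)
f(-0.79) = -1.33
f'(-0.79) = -4.78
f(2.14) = 24.71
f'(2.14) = -32.66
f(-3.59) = 2.76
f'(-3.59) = -0.52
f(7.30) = 7.37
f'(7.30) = -0.36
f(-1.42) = 0.58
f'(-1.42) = -2.00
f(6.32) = 7.79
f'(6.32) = -0.52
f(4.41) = 9.42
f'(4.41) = -1.41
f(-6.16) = 3.64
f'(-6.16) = -0.22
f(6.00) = 7.96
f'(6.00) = -0.59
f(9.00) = 6.90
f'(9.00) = -0.21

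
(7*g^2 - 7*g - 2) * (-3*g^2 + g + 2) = -21*g^4 + 28*g^3 + 13*g^2 - 16*g - 4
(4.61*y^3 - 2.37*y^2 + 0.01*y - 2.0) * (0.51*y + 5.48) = 2.3511*y^4 + 24.0541*y^3 - 12.9825*y^2 - 0.9652*y - 10.96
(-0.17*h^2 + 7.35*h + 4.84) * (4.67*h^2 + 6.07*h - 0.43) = -0.7939*h^4 + 33.2926*h^3 + 67.2904*h^2 + 26.2183*h - 2.0812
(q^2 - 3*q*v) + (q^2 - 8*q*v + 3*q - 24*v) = 2*q^2 - 11*q*v + 3*q - 24*v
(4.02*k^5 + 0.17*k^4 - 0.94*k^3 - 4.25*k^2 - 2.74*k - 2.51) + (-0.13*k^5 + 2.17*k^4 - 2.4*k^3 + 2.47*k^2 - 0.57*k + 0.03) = 3.89*k^5 + 2.34*k^4 - 3.34*k^3 - 1.78*k^2 - 3.31*k - 2.48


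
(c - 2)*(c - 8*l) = c^2 - 8*c*l - 2*c + 16*l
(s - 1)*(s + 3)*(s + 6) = s^3 + 8*s^2 + 9*s - 18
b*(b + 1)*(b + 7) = b^3 + 8*b^2 + 7*b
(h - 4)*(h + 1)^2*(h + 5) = h^4 + 3*h^3 - 17*h^2 - 39*h - 20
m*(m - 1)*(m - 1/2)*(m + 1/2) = m^4 - m^3 - m^2/4 + m/4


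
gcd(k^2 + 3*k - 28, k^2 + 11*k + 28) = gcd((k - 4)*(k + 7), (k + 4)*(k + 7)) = k + 7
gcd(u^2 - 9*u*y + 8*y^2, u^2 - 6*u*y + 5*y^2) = -u + y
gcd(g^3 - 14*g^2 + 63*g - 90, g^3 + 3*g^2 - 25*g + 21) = g - 3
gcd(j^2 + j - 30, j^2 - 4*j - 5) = j - 5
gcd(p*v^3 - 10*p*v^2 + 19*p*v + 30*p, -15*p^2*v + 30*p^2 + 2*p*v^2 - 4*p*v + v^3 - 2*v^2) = 1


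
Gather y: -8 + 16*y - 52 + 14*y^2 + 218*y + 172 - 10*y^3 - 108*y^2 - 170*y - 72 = -10*y^3 - 94*y^2 + 64*y + 40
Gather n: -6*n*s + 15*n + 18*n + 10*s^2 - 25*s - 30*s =n*(33 - 6*s) + 10*s^2 - 55*s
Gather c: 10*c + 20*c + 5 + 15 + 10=30*c + 30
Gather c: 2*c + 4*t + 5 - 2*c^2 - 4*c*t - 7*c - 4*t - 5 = -2*c^2 + c*(-4*t - 5)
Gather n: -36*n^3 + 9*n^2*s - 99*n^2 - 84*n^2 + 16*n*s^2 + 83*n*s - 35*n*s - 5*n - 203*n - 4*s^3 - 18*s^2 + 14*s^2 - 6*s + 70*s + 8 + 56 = -36*n^3 + n^2*(9*s - 183) + n*(16*s^2 + 48*s - 208) - 4*s^3 - 4*s^2 + 64*s + 64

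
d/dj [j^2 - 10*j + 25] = 2*j - 10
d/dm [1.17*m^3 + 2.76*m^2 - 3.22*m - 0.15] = 3.51*m^2 + 5.52*m - 3.22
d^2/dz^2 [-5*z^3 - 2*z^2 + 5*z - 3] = -30*z - 4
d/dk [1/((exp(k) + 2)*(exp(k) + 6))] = 2*(-exp(k) - 4)*exp(k)/(exp(4*k) + 16*exp(3*k) + 88*exp(2*k) + 192*exp(k) + 144)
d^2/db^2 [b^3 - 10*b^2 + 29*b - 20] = 6*b - 20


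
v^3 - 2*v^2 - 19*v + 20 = (v - 5)*(v - 1)*(v + 4)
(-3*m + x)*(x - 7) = -3*m*x + 21*m + x^2 - 7*x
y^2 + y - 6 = (y - 2)*(y + 3)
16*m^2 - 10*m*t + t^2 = (-8*m + t)*(-2*m + t)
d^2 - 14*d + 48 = (d - 8)*(d - 6)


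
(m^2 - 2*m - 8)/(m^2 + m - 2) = (m - 4)/(m - 1)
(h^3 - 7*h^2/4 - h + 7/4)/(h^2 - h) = h - 3/4 - 7/(4*h)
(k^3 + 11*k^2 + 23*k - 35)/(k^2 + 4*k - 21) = (k^2 + 4*k - 5)/(k - 3)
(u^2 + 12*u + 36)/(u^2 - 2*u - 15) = (u^2 + 12*u + 36)/(u^2 - 2*u - 15)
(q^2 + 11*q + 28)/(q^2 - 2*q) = (q^2 + 11*q + 28)/(q*(q - 2))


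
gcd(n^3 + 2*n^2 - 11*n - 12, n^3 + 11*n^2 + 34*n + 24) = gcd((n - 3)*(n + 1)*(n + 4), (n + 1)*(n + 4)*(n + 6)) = n^2 + 5*n + 4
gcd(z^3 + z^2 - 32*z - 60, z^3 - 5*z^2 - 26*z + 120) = z^2 - z - 30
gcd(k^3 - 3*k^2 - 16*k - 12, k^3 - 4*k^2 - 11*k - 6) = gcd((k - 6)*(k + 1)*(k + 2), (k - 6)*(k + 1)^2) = k^2 - 5*k - 6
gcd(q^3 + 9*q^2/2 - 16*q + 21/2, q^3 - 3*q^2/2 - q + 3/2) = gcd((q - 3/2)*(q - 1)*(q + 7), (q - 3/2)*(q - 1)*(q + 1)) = q^2 - 5*q/2 + 3/2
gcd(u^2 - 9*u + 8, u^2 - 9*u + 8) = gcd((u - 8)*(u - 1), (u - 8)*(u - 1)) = u^2 - 9*u + 8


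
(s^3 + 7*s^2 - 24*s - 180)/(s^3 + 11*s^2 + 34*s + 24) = (s^2 + s - 30)/(s^2 + 5*s + 4)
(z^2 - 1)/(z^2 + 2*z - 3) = (z + 1)/(z + 3)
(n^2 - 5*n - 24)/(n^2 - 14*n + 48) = (n + 3)/(n - 6)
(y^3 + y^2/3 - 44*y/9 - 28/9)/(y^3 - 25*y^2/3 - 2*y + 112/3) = (y + 2/3)/(y - 8)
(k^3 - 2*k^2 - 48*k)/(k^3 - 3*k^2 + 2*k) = (k^2 - 2*k - 48)/(k^2 - 3*k + 2)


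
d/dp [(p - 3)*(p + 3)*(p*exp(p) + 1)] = p^3*exp(p) + 3*p^2*exp(p) - 9*p*exp(p) + 2*p - 9*exp(p)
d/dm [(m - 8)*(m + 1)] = 2*m - 7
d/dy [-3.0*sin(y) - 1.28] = -3.0*cos(y)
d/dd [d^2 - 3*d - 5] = 2*d - 3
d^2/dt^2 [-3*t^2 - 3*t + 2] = -6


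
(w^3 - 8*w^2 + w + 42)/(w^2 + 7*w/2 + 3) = 2*(w^2 - 10*w + 21)/(2*w + 3)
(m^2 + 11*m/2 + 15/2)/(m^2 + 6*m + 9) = (m + 5/2)/(m + 3)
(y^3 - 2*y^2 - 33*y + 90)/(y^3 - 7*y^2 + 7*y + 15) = (y + 6)/(y + 1)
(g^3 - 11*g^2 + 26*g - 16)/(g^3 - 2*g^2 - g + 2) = (g - 8)/(g + 1)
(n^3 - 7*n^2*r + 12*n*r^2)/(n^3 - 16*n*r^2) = (n - 3*r)/(n + 4*r)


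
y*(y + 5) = y^2 + 5*y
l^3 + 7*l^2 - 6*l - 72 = (l - 3)*(l + 4)*(l + 6)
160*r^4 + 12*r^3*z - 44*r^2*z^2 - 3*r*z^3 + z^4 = (-8*r + z)*(-2*r + z)*(2*r + z)*(5*r + z)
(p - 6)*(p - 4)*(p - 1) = p^3 - 11*p^2 + 34*p - 24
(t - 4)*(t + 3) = t^2 - t - 12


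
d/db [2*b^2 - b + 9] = 4*b - 1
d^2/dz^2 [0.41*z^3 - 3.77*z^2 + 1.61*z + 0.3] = 2.46*z - 7.54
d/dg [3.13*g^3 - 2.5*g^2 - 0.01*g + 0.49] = 9.39*g^2 - 5.0*g - 0.01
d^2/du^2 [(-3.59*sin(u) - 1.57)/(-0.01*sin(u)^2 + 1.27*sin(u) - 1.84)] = (-0.000359*sin(u)^5 - 0.046221*sin(u)^4 + 0.456871*sin(u)^3 - 10.804871*sin(u)^2 - 16.33905*sin(u) + 21.784954)/(1.0e-6*sin(u)^6 - 0.000381*sin(u)^5 + 0.048939*sin(u)^4 - 2.188591*sin(u)^3 + 9.004776*sin(u)^2 - 12.899136*sin(u) + 6.229504)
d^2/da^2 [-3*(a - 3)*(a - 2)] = -6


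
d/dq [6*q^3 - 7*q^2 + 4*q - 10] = 18*q^2 - 14*q + 4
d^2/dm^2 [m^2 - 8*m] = 2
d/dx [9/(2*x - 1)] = -18/(2*x - 1)^2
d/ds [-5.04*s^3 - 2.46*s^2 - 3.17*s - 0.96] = -15.12*s^2 - 4.92*s - 3.17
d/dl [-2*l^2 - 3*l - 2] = -4*l - 3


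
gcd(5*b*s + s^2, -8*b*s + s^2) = s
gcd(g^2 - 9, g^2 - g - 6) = g - 3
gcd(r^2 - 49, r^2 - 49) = r^2 - 49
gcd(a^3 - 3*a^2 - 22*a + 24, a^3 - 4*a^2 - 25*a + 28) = a^2 + 3*a - 4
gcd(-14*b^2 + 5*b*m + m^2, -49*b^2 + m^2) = 7*b + m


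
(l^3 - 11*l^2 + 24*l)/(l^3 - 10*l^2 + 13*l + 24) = l/(l + 1)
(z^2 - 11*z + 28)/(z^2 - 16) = (z - 7)/(z + 4)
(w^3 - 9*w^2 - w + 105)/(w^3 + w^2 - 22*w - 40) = (w^2 - 4*w - 21)/(w^2 + 6*w + 8)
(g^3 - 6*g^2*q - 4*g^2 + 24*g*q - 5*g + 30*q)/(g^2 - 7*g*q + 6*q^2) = (-g^2 + 4*g + 5)/(-g + q)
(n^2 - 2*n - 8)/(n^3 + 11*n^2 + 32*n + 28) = (n - 4)/(n^2 + 9*n + 14)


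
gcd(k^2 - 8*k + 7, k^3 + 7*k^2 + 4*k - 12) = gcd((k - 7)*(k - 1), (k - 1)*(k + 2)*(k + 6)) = k - 1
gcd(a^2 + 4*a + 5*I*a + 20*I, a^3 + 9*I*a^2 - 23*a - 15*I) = a + 5*I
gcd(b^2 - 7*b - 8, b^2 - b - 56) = b - 8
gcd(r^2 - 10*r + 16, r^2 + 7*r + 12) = 1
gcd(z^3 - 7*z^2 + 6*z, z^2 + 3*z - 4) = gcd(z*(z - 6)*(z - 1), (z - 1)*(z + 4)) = z - 1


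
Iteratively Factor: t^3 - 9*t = (t + 3)*(t^2 - 3*t) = t*(t + 3)*(t - 3)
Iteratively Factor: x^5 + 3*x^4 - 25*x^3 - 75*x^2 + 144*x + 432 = (x + 3)*(x^4 - 25*x^2 + 144) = (x + 3)^2*(x^3 - 3*x^2 - 16*x + 48) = (x - 4)*(x + 3)^2*(x^2 + x - 12) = (x - 4)*(x - 3)*(x + 3)^2*(x + 4)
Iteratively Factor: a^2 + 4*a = (a + 4)*(a)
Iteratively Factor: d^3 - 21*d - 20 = (d + 1)*(d^2 - d - 20) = (d + 1)*(d + 4)*(d - 5)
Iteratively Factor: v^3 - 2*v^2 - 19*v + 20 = (v - 5)*(v^2 + 3*v - 4) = (v - 5)*(v - 1)*(v + 4)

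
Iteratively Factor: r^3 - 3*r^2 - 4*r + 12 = (r - 2)*(r^2 - r - 6) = (r - 2)*(r + 2)*(r - 3)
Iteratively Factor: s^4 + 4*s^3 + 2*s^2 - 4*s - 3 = (s + 1)*(s^3 + 3*s^2 - s - 3) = (s + 1)*(s + 3)*(s^2 - 1) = (s - 1)*(s + 1)*(s + 3)*(s + 1)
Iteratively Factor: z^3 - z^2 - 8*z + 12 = (z + 3)*(z^2 - 4*z + 4) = (z - 2)*(z + 3)*(z - 2)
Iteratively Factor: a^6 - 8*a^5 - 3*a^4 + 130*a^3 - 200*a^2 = (a + 4)*(a^5 - 12*a^4 + 45*a^3 - 50*a^2) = (a - 5)*(a + 4)*(a^4 - 7*a^3 + 10*a^2) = (a - 5)*(a - 2)*(a + 4)*(a^3 - 5*a^2) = a*(a - 5)*(a - 2)*(a + 4)*(a^2 - 5*a) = a^2*(a - 5)*(a - 2)*(a + 4)*(a - 5)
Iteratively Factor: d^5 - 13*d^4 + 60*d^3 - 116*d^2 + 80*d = (d - 5)*(d^4 - 8*d^3 + 20*d^2 - 16*d) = d*(d - 5)*(d^3 - 8*d^2 + 20*d - 16) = d*(d - 5)*(d - 4)*(d^2 - 4*d + 4) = d*(d - 5)*(d - 4)*(d - 2)*(d - 2)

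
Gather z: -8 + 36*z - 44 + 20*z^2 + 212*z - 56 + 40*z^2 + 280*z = 60*z^2 + 528*z - 108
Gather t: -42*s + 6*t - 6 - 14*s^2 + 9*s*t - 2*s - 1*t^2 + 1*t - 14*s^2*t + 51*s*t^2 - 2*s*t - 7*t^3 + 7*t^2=-14*s^2 - 44*s - 7*t^3 + t^2*(51*s + 6) + t*(-14*s^2 + 7*s + 7) - 6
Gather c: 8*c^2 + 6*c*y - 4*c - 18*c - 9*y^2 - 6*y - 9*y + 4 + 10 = 8*c^2 + c*(6*y - 22) - 9*y^2 - 15*y + 14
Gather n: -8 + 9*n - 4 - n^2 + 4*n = -n^2 + 13*n - 12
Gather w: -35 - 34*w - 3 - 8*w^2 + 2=-8*w^2 - 34*w - 36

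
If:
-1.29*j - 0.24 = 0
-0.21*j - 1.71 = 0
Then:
No Solution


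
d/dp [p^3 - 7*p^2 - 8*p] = 3*p^2 - 14*p - 8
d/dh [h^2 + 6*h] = 2*h + 6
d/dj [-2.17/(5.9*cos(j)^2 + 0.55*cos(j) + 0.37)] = -(25.606*cos(j) + 1.1935)*sin(j)/(5.9*cos(j)^2 + 0.55*cos(j) + 0.37)^2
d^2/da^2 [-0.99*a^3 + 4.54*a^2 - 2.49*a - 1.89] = 9.08 - 5.94*a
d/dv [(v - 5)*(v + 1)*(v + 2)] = 3*v^2 - 4*v - 13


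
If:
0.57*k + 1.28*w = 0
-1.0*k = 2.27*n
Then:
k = -2.24561403508772*w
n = 0.989257284179612*w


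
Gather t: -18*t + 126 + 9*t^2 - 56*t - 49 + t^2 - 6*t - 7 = 10*t^2 - 80*t + 70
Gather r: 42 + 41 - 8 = 75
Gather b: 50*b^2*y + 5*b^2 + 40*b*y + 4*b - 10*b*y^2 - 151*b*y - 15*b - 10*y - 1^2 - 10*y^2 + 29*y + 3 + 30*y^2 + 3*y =b^2*(50*y + 5) + b*(-10*y^2 - 111*y - 11) + 20*y^2 + 22*y + 2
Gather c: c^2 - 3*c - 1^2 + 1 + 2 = c^2 - 3*c + 2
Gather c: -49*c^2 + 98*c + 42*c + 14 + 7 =-49*c^2 + 140*c + 21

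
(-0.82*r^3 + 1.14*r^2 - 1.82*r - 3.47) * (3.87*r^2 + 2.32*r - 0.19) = -3.1734*r^5 + 2.5094*r^4 - 4.2428*r^3 - 17.8679*r^2 - 7.7046*r + 0.6593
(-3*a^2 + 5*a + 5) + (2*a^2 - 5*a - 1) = 4 - a^2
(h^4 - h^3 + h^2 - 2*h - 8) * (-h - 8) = -h^5 - 7*h^4 + 7*h^3 - 6*h^2 + 24*h + 64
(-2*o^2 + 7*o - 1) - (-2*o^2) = 7*o - 1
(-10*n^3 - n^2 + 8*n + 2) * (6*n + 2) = -60*n^4 - 26*n^3 + 46*n^2 + 28*n + 4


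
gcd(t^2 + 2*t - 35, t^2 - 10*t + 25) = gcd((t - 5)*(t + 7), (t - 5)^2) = t - 5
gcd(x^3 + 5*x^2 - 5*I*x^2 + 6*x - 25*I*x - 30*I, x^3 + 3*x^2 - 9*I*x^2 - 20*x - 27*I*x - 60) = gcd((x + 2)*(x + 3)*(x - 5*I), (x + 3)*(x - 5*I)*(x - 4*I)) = x^2 + x*(3 - 5*I) - 15*I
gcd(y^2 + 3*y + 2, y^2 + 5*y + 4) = y + 1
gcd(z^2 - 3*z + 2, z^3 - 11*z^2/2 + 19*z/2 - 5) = z^2 - 3*z + 2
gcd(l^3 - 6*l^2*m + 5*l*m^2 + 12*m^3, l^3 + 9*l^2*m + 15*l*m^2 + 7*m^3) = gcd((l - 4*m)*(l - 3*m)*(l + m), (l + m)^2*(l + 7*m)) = l + m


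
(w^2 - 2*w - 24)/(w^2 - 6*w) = (w + 4)/w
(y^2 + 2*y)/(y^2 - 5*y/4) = 4*(y + 2)/(4*y - 5)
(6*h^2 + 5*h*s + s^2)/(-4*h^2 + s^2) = (3*h + s)/(-2*h + s)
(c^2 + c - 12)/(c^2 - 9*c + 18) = (c + 4)/(c - 6)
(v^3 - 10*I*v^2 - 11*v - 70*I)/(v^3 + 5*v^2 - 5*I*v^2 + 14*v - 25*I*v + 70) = (v - 5*I)/(v + 5)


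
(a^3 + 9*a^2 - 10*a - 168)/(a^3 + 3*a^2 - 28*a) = (a + 6)/a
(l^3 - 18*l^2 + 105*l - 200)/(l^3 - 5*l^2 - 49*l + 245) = (l^2 - 13*l + 40)/(l^2 - 49)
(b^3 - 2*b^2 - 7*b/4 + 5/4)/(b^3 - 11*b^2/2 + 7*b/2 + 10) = (b - 1/2)/(b - 4)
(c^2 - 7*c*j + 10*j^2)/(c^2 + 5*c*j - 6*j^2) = (c^2 - 7*c*j + 10*j^2)/(c^2 + 5*c*j - 6*j^2)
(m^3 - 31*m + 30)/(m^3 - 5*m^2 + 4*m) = (m^2 + m - 30)/(m*(m - 4))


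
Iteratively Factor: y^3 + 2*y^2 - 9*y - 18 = (y + 3)*(y^2 - y - 6) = (y - 3)*(y + 3)*(y + 2)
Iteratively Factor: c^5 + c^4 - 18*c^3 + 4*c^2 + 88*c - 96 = (c + 4)*(c^4 - 3*c^3 - 6*c^2 + 28*c - 24) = (c - 2)*(c + 4)*(c^3 - c^2 - 8*c + 12) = (c - 2)^2*(c + 4)*(c^2 + c - 6) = (c - 2)^2*(c + 3)*(c + 4)*(c - 2)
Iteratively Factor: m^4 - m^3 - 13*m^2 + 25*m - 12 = (m - 1)*(m^3 - 13*m + 12) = (m - 3)*(m - 1)*(m^2 + 3*m - 4) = (m - 3)*(m - 1)^2*(m + 4)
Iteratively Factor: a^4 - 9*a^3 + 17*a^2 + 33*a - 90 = (a - 3)*(a^3 - 6*a^2 - a + 30) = (a - 3)^2*(a^2 - 3*a - 10) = (a - 5)*(a - 3)^2*(a + 2)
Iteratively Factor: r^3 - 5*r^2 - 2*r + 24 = (r - 3)*(r^2 - 2*r - 8) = (r - 4)*(r - 3)*(r + 2)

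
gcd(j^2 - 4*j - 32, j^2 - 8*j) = j - 8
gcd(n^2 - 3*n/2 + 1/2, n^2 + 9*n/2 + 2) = 1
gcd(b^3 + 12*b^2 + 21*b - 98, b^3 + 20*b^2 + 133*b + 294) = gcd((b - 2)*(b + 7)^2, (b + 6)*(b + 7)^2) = b^2 + 14*b + 49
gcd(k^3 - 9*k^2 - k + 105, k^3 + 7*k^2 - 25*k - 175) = k - 5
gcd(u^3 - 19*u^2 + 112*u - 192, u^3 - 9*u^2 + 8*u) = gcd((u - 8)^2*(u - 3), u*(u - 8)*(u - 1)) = u - 8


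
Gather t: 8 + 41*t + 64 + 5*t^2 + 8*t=5*t^2 + 49*t + 72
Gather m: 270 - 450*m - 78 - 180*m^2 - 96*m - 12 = -180*m^2 - 546*m + 180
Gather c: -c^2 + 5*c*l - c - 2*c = -c^2 + c*(5*l - 3)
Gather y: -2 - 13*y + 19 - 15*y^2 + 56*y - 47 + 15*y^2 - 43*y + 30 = 0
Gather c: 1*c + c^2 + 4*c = c^2 + 5*c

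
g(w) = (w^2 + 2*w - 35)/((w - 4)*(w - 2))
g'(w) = (2*w + 2)/((w - 4)*(w - 2)) - (w^2 + 2*w - 35)/((w - 4)*(w - 2)^2) - (w^2 + 2*w - 35)/((w - 4)^2*(w - 2)) = 2*(-4*w^2 + 43*w - 97)/(w^4 - 12*w^3 + 52*w^2 - 96*w + 64)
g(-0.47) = -3.24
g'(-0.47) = -1.94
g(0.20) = -5.05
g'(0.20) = -3.79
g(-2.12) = -1.38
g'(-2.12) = -0.65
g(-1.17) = -2.19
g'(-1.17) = -1.14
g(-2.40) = -1.21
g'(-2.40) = -0.56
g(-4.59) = -0.41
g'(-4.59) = -0.24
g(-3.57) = -0.70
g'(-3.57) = -0.34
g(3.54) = 21.72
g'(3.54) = 20.30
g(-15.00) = 0.50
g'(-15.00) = -0.03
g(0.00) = -4.38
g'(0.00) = -3.03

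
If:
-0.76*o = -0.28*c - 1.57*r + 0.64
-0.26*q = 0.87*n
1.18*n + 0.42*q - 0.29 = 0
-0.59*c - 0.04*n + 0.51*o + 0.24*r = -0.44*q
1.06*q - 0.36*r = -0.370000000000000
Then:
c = 47.86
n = -1.29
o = 45.10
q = 4.31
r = 13.70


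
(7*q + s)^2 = 49*q^2 + 14*q*s + s^2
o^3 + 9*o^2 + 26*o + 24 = (o + 2)*(o + 3)*(o + 4)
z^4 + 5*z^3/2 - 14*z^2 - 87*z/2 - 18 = (z - 4)*(z + 1/2)*(z + 3)^2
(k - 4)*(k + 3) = k^2 - k - 12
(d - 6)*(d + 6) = d^2 - 36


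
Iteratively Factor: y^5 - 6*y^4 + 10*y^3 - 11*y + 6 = (y - 1)*(y^4 - 5*y^3 + 5*y^2 + 5*y - 6) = (y - 3)*(y - 1)*(y^3 - 2*y^2 - y + 2) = (y - 3)*(y - 2)*(y - 1)*(y^2 - 1) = (y - 3)*(y - 2)*(y - 1)^2*(y + 1)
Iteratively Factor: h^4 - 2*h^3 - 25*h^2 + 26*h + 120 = (h - 3)*(h^3 + h^2 - 22*h - 40) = (h - 5)*(h - 3)*(h^2 + 6*h + 8) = (h - 5)*(h - 3)*(h + 4)*(h + 2)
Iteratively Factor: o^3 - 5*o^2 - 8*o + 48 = (o + 3)*(o^2 - 8*o + 16) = (o - 4)*(o + 3)*(o - 4)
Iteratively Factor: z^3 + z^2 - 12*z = (z - 3)*(z^2 + 4*z) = z*(z - 3)*(z + 4)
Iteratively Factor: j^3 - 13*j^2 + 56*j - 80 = (j - 4)*(j^2 - 9*j + 20) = (j - 4)^2*(j - 5)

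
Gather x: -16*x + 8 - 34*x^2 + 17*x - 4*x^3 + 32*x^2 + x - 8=-4*x^3 - 2*x^2 + 2*x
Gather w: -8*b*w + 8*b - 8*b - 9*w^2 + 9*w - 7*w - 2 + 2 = -9*w^2 + w*(2 - 8*b)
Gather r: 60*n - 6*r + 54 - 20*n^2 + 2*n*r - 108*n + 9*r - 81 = -20*n^2 - 48*n + r*(2*n + 3) - 27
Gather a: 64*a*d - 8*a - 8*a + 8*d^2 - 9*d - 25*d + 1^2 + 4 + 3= a*(64*d - 16) + 8*d^2 - 34*d + 8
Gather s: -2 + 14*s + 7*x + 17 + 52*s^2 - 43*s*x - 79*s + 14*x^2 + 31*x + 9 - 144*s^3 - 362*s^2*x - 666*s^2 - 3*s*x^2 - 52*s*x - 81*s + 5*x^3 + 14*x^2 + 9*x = -144*s^3 + s^2*(-362*x - 614) + s*(-3*x^2 - 95*x - 146) + 5*x^3 + 28*x^2 + 47*x + 24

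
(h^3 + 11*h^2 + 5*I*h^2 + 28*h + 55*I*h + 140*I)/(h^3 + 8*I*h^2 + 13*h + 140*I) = (h^2 + 11*h + 28)/(h^2 + 3*I*h + 28)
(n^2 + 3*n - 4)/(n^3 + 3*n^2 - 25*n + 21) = (n + 4)/(n^2 + 4*n - 21)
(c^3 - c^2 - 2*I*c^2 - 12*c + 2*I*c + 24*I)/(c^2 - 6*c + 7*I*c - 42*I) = (c^3 - c^2*(1 + 2*I) + 2*c*(-6 + I) + 24*I)/(c^2 + c*(-6 + 7*I) - 42*I)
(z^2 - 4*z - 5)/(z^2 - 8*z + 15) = (z + 1)/(z - 3)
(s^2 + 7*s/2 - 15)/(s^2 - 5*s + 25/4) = 2*(s + 6)/(2*s - 5)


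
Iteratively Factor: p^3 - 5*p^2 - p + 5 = (p - 1)*(p^2 - 4*p - 5) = (p - 1)*(p + 1)*(p - 5)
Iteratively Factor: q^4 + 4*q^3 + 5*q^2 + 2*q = (q + 1)*(q^3 + 3*q^2 + 2*q) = q*(q + 1)*(q^2 + 3*q + 2) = q*(q + 1)^2*(q + 2)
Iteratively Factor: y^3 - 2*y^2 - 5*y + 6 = (y - 1)*(y^2 - y - 6) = (y - 1)*(y + 2)*(y - 3)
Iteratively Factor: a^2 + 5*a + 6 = (a + 2)*(a + 3)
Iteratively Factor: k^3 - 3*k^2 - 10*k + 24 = (k - 2)*(k^2 - k - 12) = (k - 4)*(k - 2)*(k + 3)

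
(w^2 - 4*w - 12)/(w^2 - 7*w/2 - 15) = 2*(w + 2)/(2*w + 5)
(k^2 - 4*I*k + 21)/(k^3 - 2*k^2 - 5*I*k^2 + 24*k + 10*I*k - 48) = (k - 7*I)/(k^2 + k*(-2 - 8*I) + 16*I)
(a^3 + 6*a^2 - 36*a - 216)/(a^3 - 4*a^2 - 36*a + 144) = (a + 6)/(a - 4)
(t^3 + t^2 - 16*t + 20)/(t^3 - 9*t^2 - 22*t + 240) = (t^2 - 4*t + 4)/(t^2 - 14*t + 48)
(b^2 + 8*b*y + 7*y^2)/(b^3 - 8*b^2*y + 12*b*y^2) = (b^2 + 8*b*y + 7*y^2)/(b*(b^2 - 8*b*y + 12*y^2))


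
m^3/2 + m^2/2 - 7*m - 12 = (m/2 + 1)*(m - 4)*(m + 3)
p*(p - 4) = p^2 - 4*p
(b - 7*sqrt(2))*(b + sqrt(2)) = b^2 - 6*sqrt(2)*b - 14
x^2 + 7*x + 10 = (x + 2)*(x + 5)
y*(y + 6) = y^2 + 6*y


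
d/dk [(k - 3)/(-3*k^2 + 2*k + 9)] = 3*(k^2 - 6*k + 5)/(9*k^4 - 12*k^3 - 50*k^2 + 36*k + 81)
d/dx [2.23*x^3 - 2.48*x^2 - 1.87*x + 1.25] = 6.69*x^2 - 4.96*x - 1.87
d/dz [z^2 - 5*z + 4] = 2*z - 5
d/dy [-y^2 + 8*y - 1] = 8 - 2*y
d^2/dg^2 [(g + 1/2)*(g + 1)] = 2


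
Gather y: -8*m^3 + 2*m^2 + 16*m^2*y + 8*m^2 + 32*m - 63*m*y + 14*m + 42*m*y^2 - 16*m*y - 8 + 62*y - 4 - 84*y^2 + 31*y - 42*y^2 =-8*m^3 + 10*m^2 + 46*m + y^2*(42*m - 126) + y*(16*m^2 - 79*m + 93) - 12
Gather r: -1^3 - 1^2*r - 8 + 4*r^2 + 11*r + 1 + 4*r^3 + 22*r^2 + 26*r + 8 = 4*r^3 + 26*r^2 + 36*r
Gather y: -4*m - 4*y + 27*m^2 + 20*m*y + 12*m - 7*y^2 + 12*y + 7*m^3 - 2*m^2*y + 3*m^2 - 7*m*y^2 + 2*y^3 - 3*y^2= 7*m^3 + 30*m^2 + 8*m + 2*y^3 + y^2*(-7*m - 10) + y*(-2*m^2 + 20*m + 8)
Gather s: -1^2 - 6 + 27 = 20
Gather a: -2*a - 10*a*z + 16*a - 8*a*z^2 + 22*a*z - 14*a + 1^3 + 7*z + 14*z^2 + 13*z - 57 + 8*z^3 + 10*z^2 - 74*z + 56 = a*(-8*z^2 + 12*z) + 8*z^3 + 24*z^2 - 54*z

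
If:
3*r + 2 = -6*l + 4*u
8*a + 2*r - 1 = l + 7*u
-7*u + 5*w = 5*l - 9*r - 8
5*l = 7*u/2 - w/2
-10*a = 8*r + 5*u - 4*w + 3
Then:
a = 1519/8461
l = -446/8461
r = -6398/8461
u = -1237/8461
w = -4199/8461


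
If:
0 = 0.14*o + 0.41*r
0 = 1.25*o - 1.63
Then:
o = 1.30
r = -0.45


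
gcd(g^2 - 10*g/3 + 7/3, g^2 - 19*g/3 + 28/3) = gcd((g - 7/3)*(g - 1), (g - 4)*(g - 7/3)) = g - 7/3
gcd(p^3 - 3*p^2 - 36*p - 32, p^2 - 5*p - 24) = p - 8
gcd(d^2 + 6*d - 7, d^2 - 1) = d - 1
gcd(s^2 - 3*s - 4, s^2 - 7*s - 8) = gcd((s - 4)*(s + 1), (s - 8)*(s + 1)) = s + 1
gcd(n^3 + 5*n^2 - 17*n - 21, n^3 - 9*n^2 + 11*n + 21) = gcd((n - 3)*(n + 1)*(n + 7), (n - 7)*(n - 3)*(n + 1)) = n^2 - 2*n - 3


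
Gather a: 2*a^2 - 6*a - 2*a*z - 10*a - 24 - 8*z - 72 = 2*a^2 + a*(-2*z - 16) - 8*z - 96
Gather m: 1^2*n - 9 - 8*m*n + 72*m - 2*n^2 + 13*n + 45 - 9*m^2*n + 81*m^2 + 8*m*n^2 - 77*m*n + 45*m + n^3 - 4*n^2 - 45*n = m^2*(81 - 9*n) + m*(8*n^2 - 85*n + 117) + n^3 - 6*n^2 - 31*n + 36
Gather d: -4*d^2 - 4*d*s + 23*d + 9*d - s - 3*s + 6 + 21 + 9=-4*d^2 + d*(32 - 4*s) - 4*s + 36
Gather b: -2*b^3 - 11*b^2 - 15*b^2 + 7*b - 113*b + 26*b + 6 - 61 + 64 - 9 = -2*b^3 - 26*b^2 - 80*b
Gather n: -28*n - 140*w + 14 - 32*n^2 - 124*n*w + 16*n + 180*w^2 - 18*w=-32*n^2 + n*(-124*w - 12) + 180*w^2 - 158*w + 14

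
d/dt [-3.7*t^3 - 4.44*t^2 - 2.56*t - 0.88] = -11.1*t^2 - 8.88*t - 2.56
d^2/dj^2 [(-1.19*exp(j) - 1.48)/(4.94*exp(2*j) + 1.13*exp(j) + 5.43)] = (-29.040284*exp(4*j) - 137.826494*exp(3*j) + 166.73982*exp(2*j) + 164.211173*exp(j) - 26.005899)*exp(j)/(120.553784*exp(6*j) + 82.728204*exp(5*j) + 416.458302*exp(4*j) + 183.310973*exp(3*j) + 457.766919*exp(2*j) + 99.953811*exp(j) + 160.103007)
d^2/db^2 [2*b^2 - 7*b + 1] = 4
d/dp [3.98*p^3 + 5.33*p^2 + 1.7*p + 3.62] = 11.94*p^2 + 10.66*p + 1.7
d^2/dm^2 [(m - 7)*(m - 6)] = 2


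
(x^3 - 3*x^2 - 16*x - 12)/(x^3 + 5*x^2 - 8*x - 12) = (x^2 - 4*x - 12)/(x^2 + 4*x - 12)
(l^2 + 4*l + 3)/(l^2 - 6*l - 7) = (l + 3)/(l - 7)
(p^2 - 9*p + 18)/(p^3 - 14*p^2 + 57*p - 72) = (p - 6)/(p^2 - 11*p + 24)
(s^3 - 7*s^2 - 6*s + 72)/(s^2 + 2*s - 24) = (s^2 - 3*s - 18)/(s + 6)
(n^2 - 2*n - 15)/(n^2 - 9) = (n - 5)/(n - 3)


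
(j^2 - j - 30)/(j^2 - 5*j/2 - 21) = 2*(j + 5)/(2*j + 7)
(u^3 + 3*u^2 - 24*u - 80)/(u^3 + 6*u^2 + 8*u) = (u^2 - u - 20)/(u*(u + 2))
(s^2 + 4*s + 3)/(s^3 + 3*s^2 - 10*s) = (s^2 + 4*s + 3)/(s*(s^2 + 3*s - 10))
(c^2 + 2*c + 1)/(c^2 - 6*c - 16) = (c^2 + 2*c + 1)/(c^2 - 6*c - 16)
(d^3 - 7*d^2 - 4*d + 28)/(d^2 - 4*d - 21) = (d^2 - 4)/(d + 3)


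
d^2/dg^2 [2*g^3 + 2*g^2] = 12*g + 4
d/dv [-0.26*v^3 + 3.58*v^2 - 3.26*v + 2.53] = -0.78*v^2 + 7.16*v - 3.26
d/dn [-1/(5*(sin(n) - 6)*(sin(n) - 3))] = (2*sin(n) - 9)*cos(n)/(5*(sin(n) - 6)^2*(sin(n) - 3)^2)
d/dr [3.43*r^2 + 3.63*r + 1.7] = 6.86*r + 3.63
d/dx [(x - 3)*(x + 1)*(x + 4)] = 3*x^2 + 4*x - 11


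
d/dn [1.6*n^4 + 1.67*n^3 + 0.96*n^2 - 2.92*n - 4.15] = 6.4*n^3 + 5.01*n^2 + 1.92*n - 2.92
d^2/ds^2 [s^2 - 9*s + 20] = 2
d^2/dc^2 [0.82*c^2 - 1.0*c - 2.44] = 1.64000000000000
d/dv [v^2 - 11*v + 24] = 2*v - 11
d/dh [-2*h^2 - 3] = -4*h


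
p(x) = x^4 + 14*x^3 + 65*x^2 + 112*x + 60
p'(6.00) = 3268.00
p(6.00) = 7392.00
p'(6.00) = 3268.00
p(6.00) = 7392.00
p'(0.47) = 182.79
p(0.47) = 128.50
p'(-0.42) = 64.51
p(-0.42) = 23.42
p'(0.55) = 196.87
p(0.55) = 143.68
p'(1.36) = 376.55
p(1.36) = 371.18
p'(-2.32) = -13.49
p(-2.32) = 4.17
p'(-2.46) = -13.18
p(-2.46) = 6.04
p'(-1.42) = 0.64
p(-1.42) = -3.99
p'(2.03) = 582.44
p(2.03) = 689.32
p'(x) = 4*x^3 + 42*x^2 + 130*x + 112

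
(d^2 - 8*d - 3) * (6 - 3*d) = -3*d^3 + 30*d^2 - 39*d - 18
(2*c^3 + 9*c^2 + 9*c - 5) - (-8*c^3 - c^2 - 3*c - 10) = 10*c^3 + 10*c^2 + 12*c + 5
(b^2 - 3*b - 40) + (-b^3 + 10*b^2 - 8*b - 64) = -b^3 + 11*b^2 - 11*b - 104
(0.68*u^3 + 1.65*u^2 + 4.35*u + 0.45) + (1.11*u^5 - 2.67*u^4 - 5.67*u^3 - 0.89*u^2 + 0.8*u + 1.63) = 1.11*u^5 - 2.67*u^4 - 4.99*u^3 + 0.76*u^2 + 5.15*u + 2.08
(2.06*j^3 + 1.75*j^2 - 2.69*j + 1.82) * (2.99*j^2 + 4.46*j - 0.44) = 6.1594*j^5 + 14.4201*j^4 - 1.1445*j^3 - 7.3256*j^2 + 9.3008*j - 0.8008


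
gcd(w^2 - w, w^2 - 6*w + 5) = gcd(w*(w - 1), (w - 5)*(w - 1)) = w - 1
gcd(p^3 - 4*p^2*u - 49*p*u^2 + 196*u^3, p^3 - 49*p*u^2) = p^2 - 49*u^2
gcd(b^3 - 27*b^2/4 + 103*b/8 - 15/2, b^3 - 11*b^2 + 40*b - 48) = b - 4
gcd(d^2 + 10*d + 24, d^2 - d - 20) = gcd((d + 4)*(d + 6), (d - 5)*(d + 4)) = d + 4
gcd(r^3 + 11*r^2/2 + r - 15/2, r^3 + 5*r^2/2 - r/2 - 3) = r^2 + r/2 - 3/2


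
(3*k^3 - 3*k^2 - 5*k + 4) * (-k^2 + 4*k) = -3*k^5 + 15*k^4 - 7*k^3 - 24*k^2 + 16*k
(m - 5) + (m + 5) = 2*m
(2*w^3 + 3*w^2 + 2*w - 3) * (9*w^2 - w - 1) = 18*w^5 + 25*w^4 + 13*w^3 - 32*w^2 + w + 3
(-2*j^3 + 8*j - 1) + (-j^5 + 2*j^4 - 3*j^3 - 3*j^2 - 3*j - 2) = -j^5 + 2*j^4 - 5*j^3 - 3*j^2 + 5*j - 3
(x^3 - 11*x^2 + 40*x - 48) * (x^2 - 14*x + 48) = x^5 - 25*x^4 + 242*x^3 - 1136*x^2 + 2592*x - 2304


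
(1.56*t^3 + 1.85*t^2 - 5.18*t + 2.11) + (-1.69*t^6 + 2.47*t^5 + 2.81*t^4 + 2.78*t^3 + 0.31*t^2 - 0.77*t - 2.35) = -1.69*t^6 + 2.47*t^5 + 2.81*t^4 + 4.34*t^3 + 2.16*t^2 - 5.95*t - 0.24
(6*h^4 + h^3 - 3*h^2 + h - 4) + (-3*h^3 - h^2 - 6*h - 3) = 6*h^4 - 2*h^3 - 4*h^2 - 5*h - 7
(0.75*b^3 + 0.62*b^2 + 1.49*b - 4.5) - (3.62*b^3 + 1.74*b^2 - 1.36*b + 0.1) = -2.87*b^3 - 1.12*b^2 + 2.85*b - 4.6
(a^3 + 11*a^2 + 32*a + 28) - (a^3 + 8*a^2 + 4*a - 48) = 3*a^2 + 28*a + 76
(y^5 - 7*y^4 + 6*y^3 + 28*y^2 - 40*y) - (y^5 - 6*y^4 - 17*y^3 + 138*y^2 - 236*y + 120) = -y^4 + 23*y^3 - 110*y^2 + 196*y - 120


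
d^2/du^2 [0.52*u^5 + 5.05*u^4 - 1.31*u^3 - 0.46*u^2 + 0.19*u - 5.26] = 10.4*u^3 + 60.6*u^2 - 7.86*u - 0.92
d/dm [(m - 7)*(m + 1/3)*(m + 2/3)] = 3*m^2 - 12*m - 61/9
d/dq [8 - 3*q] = -3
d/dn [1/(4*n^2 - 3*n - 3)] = (3 - 8*n)/(-4*n^2 + 3*n + 3)^2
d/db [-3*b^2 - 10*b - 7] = -6*b - 10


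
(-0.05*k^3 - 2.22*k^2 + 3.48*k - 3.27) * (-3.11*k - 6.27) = 0.1555*k^4 + 7.2177*k^3 + 3.0966*k^2 - 11.6499*k + 20.5029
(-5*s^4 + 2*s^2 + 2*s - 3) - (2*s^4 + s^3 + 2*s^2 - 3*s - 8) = -7*s^4 - s^3 + 5*s + 5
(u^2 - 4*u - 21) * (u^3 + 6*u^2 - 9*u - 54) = u^5 + 2*u^4 - 54*u^3 - 144*u^2 + 405*u + 1134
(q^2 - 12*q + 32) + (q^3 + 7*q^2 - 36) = q^3 + 8*q^2 - 12*q - 4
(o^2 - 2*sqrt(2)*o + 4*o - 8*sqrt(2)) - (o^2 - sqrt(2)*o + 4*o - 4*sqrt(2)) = -sqrt(2)*o - 4*sqrt(2)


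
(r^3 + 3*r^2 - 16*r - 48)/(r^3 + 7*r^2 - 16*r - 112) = (r + 3)/(r + 7)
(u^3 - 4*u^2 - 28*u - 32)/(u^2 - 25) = (u^3 - 4*u^2 - 28*u - 32)/(u^2 - 25)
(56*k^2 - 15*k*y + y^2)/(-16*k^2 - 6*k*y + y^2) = (-7*k + y)/(2*k + y)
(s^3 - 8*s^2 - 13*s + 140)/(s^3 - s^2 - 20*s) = (s - 7)/s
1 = 1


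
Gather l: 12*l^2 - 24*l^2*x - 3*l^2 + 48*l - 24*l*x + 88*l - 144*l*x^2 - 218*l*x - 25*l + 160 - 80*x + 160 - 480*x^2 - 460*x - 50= l^2*(9 - 24*x) + l*(-144*x^2 - 242*x + 111) - 480*x^2 - 540*x + 270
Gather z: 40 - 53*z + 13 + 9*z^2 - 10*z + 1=9*z^2 - 63*z + 54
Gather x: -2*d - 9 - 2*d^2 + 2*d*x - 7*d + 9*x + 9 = -2*d^2 - 9*d + x*(2*d + 9)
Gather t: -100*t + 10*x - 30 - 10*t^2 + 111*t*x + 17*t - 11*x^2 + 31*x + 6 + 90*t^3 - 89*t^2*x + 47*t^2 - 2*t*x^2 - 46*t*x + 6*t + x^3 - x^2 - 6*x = 90*t^3 + t^2*(37 - 89*x) + t*(-2*x^2 + 65*x - 77) + x^3 - 12*x^2 + 35*x - 24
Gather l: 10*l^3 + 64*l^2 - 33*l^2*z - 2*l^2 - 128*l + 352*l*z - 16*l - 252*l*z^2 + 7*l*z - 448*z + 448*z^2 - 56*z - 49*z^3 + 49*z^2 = 10*l^3 + l^2*(62 - 33*z) + l*(-252*z^2 + 359*z - 144) - 49*z^3 + 497*z^2 - 504*z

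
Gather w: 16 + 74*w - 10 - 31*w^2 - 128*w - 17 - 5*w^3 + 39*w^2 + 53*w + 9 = -5*w^3 + 8*w^2 - w - 2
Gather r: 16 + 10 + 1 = 27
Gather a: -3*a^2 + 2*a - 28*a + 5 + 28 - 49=-3*a^2 - 26*a - 16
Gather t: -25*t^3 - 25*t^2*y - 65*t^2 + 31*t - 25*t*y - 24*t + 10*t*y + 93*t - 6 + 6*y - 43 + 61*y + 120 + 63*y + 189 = -25*t^3 + t^2*(-25*y - 65) + t*(100 - 15*y) + 130*y + 260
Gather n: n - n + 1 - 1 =0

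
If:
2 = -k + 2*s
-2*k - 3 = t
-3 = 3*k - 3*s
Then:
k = 0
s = 1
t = -3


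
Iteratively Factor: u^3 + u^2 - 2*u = (u - 1)*(u^2 + 2*u) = (u - 1)*(u + 2)*(u)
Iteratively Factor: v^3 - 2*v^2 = (v)*(v^2 - 2*v) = v*(v - 2)*(v)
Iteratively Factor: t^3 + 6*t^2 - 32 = (t - 2)*(t^2 + 8*t + 16) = (t - 2)*(t + 4)*(t + 4)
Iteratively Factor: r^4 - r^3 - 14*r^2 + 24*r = (r + 4)*(r^3 - 5*r^2 + 6*r) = r*(r + 4)*(r^2 - 5*r + 6) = r*(r - 2)*(r + 4)*(r - 3)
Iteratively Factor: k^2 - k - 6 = (k - 3)*(k + 2)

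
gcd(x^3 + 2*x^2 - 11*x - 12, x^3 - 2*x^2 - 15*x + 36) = x^2 + x - 12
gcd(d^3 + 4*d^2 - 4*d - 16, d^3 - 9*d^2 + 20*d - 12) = d - 2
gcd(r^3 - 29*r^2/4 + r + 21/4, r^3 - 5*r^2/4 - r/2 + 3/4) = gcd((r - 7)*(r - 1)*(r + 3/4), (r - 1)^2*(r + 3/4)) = r^2 - r/4 - 3/4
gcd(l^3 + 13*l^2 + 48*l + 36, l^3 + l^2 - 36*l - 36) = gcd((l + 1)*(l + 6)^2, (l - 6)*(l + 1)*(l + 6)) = l^2 + 7*l + 6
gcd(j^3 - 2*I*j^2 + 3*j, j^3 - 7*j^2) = j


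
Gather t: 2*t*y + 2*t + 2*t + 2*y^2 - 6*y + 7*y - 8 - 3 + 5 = t*(2*y + 4) + 2*y^2 + y - 6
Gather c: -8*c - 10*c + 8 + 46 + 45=99 - 18*c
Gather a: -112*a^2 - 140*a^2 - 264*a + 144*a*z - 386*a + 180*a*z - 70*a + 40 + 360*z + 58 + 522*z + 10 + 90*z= -252*a^2 + a*(324*z - 720) + 972*z + 108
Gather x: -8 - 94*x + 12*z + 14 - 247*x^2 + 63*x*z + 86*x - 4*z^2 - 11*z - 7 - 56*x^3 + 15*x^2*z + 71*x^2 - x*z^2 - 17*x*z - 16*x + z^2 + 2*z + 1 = -56*x^3 + x^2*(15*z - 176) + x*(-z^2 + 46*z - 24) - 3*z^2 + 3*z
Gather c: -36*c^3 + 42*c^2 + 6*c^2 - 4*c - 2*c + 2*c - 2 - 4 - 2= -36*c^3 + 48*c^2 - 4*c - 8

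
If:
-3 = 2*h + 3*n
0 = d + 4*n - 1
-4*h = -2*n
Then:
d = 4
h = -3/8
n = -3/4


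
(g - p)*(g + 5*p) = g^2 + 4*g*p - 5*p^2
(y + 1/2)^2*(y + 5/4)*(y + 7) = y^4 + 37*y^3/4 + 69*y^2/4 + 173*y/16 + 35/16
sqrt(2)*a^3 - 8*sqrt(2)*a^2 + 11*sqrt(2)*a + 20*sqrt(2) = (a - 5)*(a - 4)*(sqrt(2)*a + sqrt(2))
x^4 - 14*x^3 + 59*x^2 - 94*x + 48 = (x - 8)*(x - 3)*(x - 2)*(x - 1)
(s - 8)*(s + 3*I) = s^2 - 8*s + 3*I*s - 24*I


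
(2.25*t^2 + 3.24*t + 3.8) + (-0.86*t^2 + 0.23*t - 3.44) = 1.39*t^2 + 3.47*t + 0.36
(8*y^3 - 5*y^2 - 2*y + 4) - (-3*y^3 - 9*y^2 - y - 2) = 11*y^3 + 4*y^2 - y + 6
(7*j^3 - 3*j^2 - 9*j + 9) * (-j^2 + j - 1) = -7*j^5 + 10*j^4 - j^3 - 15*j^2 + 18*j - 9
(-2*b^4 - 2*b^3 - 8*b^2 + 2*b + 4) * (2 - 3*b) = 6*b^5 + 2*b^4 + 20*b^3 - 22*b^2 - 8*b + 8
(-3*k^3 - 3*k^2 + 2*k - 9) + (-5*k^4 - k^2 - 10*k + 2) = -5*k^4 - 3*k^3 - 4*k^2 - 8*k - 7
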